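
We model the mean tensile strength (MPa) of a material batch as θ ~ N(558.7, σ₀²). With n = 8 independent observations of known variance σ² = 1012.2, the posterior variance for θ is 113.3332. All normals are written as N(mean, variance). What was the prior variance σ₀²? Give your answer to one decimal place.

Posterior precision equals prior precision plus data precision: 1/σ_n² = 1/σ₀² + n/σ².
So 1/σ₀² = 1/113.3332 − 8/1012.2 = 0.008824 − 0.007904 = 0.000920.
Hence σ₀² = 1/0.000920 ≈ 1087.0.

σ₀² = 1087.0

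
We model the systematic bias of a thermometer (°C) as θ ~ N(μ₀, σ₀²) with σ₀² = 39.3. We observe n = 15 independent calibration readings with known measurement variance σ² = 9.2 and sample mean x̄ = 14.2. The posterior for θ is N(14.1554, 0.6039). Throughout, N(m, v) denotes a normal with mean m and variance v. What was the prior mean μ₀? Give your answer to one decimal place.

The posterior mean is a precision-weighted average: μ_n = (τ₀μ₀ + τ_data·x̄)/(τ₀+τ_data), with τ₀=1/σ₀² and τ_data=n/σ².
Here τ₀ = 1/39.3 = 0.025445 and τ_data = 15/9.2 = 1.630435, so τ_n = 1.655880.
Rearranging for μ₀: μ₀ = (μ_n·τ_n − τ_data·x̄)/τ₀ = (14.1554·1.655880 − 1.630435·14.2) / 0.025445 = 0.287467/0.025445 ≈ 11.3.

μ₀ = 11.3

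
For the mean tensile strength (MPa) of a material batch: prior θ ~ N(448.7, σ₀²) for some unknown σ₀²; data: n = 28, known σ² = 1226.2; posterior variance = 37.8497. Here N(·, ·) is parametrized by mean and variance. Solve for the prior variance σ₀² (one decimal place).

σ₀² = 278.9

For the Normal–Normal model with known σ², precisions add: τ_n = τ₀ + n/σ².
So 1/σ₀² = 1/37.8497 − 28/1226.2 = 0.026420 − 0.022835 = 0.003585.
Hence σ₀² = 1/0.003585 ≈ 278.9.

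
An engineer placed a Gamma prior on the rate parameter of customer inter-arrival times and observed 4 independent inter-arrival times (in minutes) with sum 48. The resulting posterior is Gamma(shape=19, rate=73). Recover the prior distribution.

Gamma(shape=15, rate=25)

Gamma–exponential conjugacy: posterior shape = α + n, posterior rate = β + Σtᵢ.
So α = 19 − 4 = 15 and β = 73 − 48 = 25.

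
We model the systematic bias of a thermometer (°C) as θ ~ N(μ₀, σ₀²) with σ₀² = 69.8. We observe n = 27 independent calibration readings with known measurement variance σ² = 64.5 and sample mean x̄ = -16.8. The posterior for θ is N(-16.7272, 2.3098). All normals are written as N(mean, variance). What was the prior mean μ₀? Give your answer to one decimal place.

With known observation variance, the Normal–Normal posterior has precision τ_n = τ₀ + n/σ² and mean μ_n = (τ₀μ₀ + (n/σ²)x̄)/τ_n.
Here τ₀ = 1/69.8 = 0.014327 and τ_data = 27/64.5 = 0.418605, so τ_n = 0.432932.
Rearranging for μ₀: μ₀ = (μ_n·τ_n − τ_data·x̄)/τ₀ = (-16.7272·0.432932 − 0.418605·-16.8) / 0.014327 = -0.209176/0.014327 ≈ -14.6.

μ₀ = -14.6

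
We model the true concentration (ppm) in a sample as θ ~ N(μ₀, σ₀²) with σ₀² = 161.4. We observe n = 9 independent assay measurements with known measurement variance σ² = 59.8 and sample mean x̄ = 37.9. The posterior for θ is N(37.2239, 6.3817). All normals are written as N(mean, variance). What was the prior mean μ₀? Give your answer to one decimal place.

With known observation variance, the Normal–Normal posterior has precision τ_n = τ₀ + n/σ² and mean μ_n = (τ₀μ₀ + (n/σ²)x̄)/τ_n.
Here τ₀ = 1/161.4 = 0.006196 and τ_data = 9/59.8 = 0.150502, so τ_n = 0.156698.
Rearranging for μ₀: μ₀ = (μ_n·τ_n − τ_data·x̄)/τ₀ = (37.2239·0.156698 − 0.150502·37.9) / 0.006196 = 0.128885/0.006196 ≈ 20.8.

μ₀ = 20.8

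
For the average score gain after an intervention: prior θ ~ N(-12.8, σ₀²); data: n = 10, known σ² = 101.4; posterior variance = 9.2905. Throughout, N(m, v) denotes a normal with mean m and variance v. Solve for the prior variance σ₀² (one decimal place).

Posterior precision equals prior precision plus data precision: 1/σ_n² = 1/σ₀² + n/σ².
So 1/σ₀² = 1/9.2905 − 10/101.4 = 0.107637 − 0.098619 = 0.009018.
Hence σ₀² = 1/0.009018 ≈ 110.9.

σ₀² = 110.9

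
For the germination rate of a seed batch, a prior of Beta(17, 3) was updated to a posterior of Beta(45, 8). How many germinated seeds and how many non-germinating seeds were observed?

A Beta(α, β) prior with s successes and f failures in binomial data gives a Beta(α+s, β+f) posterior.
Match parameters: s=45−17=28, f=8−3=5.

28 germinated seeds and 5 non-germinating seeds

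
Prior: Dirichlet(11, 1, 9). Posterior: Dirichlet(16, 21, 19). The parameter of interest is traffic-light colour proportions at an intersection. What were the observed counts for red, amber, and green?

counts (5, 20, 10)

For a Dirichlet(α) prior with multinomial counts c, the posterior is Dirichlet(α + c) componentwise.
Counts are posterior − prior componentwise: 16−11=5, 21−1=20, 19−9=10.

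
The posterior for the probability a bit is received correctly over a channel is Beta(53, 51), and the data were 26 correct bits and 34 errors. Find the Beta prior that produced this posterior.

Under Beta–binomial conjugacy the posterior parameters are (a+s, b+f).
Subtract the data counts: 53−26=27, 51−34=17.

Beta(27, 17)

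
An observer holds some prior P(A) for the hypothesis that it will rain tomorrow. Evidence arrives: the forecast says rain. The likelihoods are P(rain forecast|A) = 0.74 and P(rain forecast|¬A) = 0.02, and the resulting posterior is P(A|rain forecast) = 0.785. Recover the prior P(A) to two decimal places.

Bayes' rule in odds form gives O(A|E) = O(A)·[P(E|A)/P(E|¬A)], hence O(A) = O(A|E)/LR.
Posterior odds = 0.785/(1−0.785) = 3.6512. LR = 0.74/0.02 = 37.0000.
Prior odds = 3.6512/37.0000 = 0.0987, so P(A) = 0.0987/(1+0.0987) ≈ 0.09.

P(A) = 0.09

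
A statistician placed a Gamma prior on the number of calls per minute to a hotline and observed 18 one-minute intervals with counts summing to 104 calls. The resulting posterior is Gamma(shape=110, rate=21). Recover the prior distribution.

A Gamma(α, β) prior (rate parametrization) on a Poisson rate with n observations summing to S gives posterior Gamma(α+S, β+n).
So α = 110 − 104 = 6 and β = 21 − 18 = 3.

Gamma(shape=6, rate=3)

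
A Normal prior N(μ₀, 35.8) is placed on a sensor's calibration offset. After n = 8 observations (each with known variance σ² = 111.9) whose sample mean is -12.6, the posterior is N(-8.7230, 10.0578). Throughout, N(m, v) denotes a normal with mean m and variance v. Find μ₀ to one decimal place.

With known observation variance, the Normal–Normal posterior has precision τ_n = τ₀ + n/σ² and mean μ_n = (τ₀μ₀ + (n/σ²)x̄)/τ_n.
Here τ₀ = 1/35.8 = 0.027933 and τ_data = 8/111.9 = 0.071492, so τ_n = 0.099425.
Rearranging for μ₀: μ₀ = (μ_n·τ_n − τ_data·x̄)/τ₀ = (-8.7230·0.099425 − 0.071492·-12.6) / 0.027933 = 0.033515/0.027933 ≈ 1.2.

μ₀ = 1.2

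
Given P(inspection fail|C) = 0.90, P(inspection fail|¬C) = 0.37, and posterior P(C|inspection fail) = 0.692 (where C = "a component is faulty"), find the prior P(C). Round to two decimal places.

P(C) = 0.48

Bayes' rule in odds form gives O(C|E) = O(C)·[P(E|C)/P(E|¬C)], hence O(C) = O(C|E)/LR.
Posterior odds = 0.692/(1−0.692) = 2.2468. LR = 0.90/0.37 = 2.4324.
Prior odds = 2.2468/2.4324 = 0.9237, so P(C) = 0.9237/(1+0.9237) ≈ 0.48.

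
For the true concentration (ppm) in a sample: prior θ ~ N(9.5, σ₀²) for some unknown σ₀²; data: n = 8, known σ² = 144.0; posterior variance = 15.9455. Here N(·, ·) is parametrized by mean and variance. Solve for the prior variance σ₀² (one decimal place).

σ₀² = 139.7

For the Normal–Normal model with known σ², precisions add: τ_n = τ₀ + n/σ².
So 1/σ₀² = 1/15.9455 − 8/144.0 = 0.062714 − 0.055556 = 0.007158.
Hence σ₀² = 1/0.007158 ≈ 139.7.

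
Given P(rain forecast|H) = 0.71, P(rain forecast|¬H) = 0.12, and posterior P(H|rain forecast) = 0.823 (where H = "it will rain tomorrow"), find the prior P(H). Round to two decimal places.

P(H) = 0.44

In odds form, posterior odds = prior odds × likelihood ratio, so prior odds = posterior odds ÷ LR.
Posterior odds = 0.823/(1−0.823) = 4.6497. LR = 0.71/0.12 = 5.9167.
Prior odds = 4.6497/5.9167 = 0.7859, so P(H) = 0.7859/(1+0.7859) ≈ 0.44.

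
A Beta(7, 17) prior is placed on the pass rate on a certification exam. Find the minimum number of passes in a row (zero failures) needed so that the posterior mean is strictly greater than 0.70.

k = 33

After k passes and 0 failures the posterior is Beta(7+k, 17), with mean (7+k)/(7+17+k).
Set (7+k)/(24+k) > 0.70 and solve: k > (0.70·24 − 7)/(1 − 0.70) = 32.667.
The smallest integer exceeding 32.667 is 33, and checking k=33: (40)/(57) = 0.7018 > 0.70.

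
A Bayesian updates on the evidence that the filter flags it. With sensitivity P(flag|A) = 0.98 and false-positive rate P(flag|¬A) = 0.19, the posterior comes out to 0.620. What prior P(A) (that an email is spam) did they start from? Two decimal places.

Bayes' rule in odds form gives O(A|E) = O(A)·[P(E|A)/P(E|¬A)], hence O(A) = O(A|E)/LR.
Posterior odds = 0.620/(1−0.620) = 1.6316. LR = 0.98/0.19 = 5.1579.
Prior odds = 1.6316/5.1579 = 0.3163, so P(A) = 0.3163/(1+0.3163) ≈ 0.24.

P(A) = 0.24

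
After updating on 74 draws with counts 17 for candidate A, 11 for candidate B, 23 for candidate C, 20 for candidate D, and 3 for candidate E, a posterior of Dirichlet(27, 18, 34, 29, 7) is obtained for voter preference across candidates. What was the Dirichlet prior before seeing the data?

Dirichlet(10, 7, 11, 9, 4)

For a Dirichlet(α) prior with multinomial counts c, the posterior is Dirichlet(α + c) componentwise.
Subtract each count from the matching posterior parameter: 27−17=10, 18−11=7, 34−23=11, 29−20=9, 7−3=4.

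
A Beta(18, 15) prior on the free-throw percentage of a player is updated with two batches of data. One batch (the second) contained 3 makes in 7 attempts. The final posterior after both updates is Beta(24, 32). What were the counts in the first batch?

3 makes and 13 misses

Sequential conjugate updates are equivalent to a single update on the pooled data, so total successes = posterior α − prior α and total failures = posterior β − prior β.
Total across both batches: 24−18=6 makes, 32−15=17 misses.
Subtract the second batch: 6−3=3 makes and 17−4=13 misses.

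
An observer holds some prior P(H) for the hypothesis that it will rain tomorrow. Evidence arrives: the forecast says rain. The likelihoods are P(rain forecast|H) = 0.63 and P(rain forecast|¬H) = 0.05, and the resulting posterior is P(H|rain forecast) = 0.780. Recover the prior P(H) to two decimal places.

Bayes' rule in odds form gives O(H|E) = O(H)·[P(E|H)/P(E|¬H)], hence O(H) = O(H|E)/LR.
Posterior odds = 0.780/(1−0.780) = 3.5455. LR = 0.63/0.05 = 12.6000.
Prior odds = 3.5455/12.6000 = 0.2814, so P(H) = 0.2814/(1+0.2814) ≈ 0.22.

P(H) = 0.22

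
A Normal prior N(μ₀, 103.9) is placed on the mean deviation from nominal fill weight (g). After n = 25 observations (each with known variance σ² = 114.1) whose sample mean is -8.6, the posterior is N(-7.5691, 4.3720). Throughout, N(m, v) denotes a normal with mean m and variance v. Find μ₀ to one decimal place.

The posterior mean is a precision-weighted average: μ_n = (τ₀μ₀ + τ_data·x̄)/(τ₀+τ_data), with τ₀=1/σ₀² and τ_data=n/σ².
Here τ₀ = 1/103.9 = 0.009625 and τ_data = 25/114.1 = 0.219106, so τ_n = 0.228731.
Rearranging for μ₀: μ₀ = (μ_n·τ_n − τ_data·x̄)/τ₀ = (-7.5691·0.228731 − 0.219106·-8.6) / 0.009625 = 0.153024/0.009625 ≈ 15.9.

μ₀ = 15.9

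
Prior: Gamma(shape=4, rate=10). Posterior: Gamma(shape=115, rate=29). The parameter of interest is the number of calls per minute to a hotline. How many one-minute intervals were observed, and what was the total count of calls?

n = 19 one-minute intervals with total 111 calls

Gamma–Poisson conjugacy: posterior shape = α + Σxᵢ, posterior rate = β + n.
Matching: Σxᵢ = 115 − 4 = 111 and n = 29 − 10 = 19.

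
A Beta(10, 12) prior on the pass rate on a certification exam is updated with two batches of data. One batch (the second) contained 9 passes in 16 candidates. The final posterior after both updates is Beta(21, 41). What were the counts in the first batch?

Sequential conjugate updates are equivalent to a single update on the pooled data, so total successes = posterior α − prior α and total failures = posterior β − prior β.
Total across both batches: 21−10=11 passes, 41−12=29 failures.
Subtract the second batch: 11−9=2 passes and 29−7=22 failures.

2 passes and 22 failures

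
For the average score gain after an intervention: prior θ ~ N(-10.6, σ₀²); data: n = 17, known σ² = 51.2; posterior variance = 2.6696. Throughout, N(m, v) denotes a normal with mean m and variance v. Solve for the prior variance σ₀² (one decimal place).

σ₀² = 23.5

Posterior precision equals prior precision plus data precision: 1/σ_n² = 1/σ₀² + n/σ².
So 1/σ₀² = 1/2.6696 − 17/51.2 = 0.374588 − 0.332031 = 0.042557.
Hence σ₀² = 1/0.042557 ≈ 23.5.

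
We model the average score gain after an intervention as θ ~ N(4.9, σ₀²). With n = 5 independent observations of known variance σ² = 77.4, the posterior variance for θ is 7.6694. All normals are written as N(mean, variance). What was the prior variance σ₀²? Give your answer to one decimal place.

For the Normal–Normal model with known σ², precisions add: τ_n = τ₀ + n/σ².
So 1/σ₀² = 1/7.6694 − 5/77.4 = 0.130388 − 0.064599 = 0.065789.
Hence σ₀² = 1/0.065789 ≈ 15.2.

σ₀² = 15.2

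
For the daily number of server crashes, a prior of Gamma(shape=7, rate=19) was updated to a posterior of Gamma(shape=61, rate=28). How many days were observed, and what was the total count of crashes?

Gamma–Poisson conjugacy: posterior shape = α + Σxᵢ, posterior rate = β + n.
Matching: Σxᵢ = 61 − 7 = 54 and n = 28 − 19 = 9.

n = 9 days with total 54 crashes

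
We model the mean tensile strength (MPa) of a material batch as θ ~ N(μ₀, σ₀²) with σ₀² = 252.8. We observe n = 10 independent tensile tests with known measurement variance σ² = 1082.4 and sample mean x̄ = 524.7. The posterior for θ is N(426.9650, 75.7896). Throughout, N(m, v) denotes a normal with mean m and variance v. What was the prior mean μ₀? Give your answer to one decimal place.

The posterior mean is a precision-weighted average: μ_n = (τ₀μ₀ + τ_data·x̄)/(τ₀+τ_data), with τ₀=1/σ₀² and τ_data=n/σ².
Here τ₀ = 1/252.8 = 0.003956 and τ_data = 10/1082.4 = 0.009239, so τ_n = 0.013195.
Rearranging for μ₀: μ₀ = (μ_n·τ_n − τ_data·x̄)/τ₀ = (426.9650·0.013195 − 0.009239·524.7) / 0.003956 = 0.786100/0.003956 ≈ 198.7.

μ₀ = 198.7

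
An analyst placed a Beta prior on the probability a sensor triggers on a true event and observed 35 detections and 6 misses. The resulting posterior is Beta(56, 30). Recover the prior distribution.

Beta(21, 24)

Under Beta–binomial conjugacy the posterior parameters are (a+s, b+f).
Subtract the data counts: 56−35=21, 30−6=24.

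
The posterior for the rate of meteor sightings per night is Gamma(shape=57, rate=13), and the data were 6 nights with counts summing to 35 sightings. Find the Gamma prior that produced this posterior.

A Gamma(α, β) prior (rate parametrization) on a Poisson rate with n observations summing to S gives posterior Gamma(α+S, β+n).
So α = 57 − 35 = 22 and β = 13 − 6 = 7.

Gamma(shape=22, rate=7)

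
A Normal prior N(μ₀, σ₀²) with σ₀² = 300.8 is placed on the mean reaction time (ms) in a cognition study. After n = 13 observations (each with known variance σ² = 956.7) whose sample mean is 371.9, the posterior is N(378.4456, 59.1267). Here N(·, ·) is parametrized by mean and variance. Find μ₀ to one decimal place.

μ₀ = 405.2

The posterior mean is a precision-weighted average: μ_n = (τ₀μ₀ + τ_data·x̄)/(τ₀+τ_data), with τ₀=1/σ₀² and τ_data=n/σ².
Here τ₀ = 1/300.8 = 0.003324 and τ_data = 13/956.7 = 0.013588, so τ_n = 0.016912.
Rearranging for μ₀: μ₀ = (μ_n·τ_n − τ_data·x̄)/τ₀ = (378.4456·0.016912 − 0.013588·371.9) / 0.003324 = 1.346895/0.003324 ≈ 405.2.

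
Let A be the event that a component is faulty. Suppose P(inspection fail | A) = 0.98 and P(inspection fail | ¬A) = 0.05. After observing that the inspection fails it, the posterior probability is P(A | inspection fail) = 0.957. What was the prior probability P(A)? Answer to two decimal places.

P(A) = 0.53

In odds form, posterior odds = prior odds × likelihood ratio, so prior odds = posterior odds ÷ LR.
Posterior odds = 0.957/(1−0.957) = 22.2558. LR = 0.98/0.05 = 19.6000.
Prior odds = 22.2558/19.6000 = 1.1355, so P(A) = 1.1355/(1+1.1355) ≈ 0.53.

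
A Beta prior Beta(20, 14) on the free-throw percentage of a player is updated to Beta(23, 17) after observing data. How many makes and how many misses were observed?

Beta is conjugate to the binomial likelihood: posterior = Beta(a+s, b+f).
So s = 23 − 20 = 3 and f = 17 − 14 = 3.

3 makes and 3 misses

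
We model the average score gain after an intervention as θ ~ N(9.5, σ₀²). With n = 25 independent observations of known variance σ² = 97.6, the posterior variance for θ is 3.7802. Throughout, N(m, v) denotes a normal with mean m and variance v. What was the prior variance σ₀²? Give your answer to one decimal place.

σ₀² = 119.2

Posterior precision equals prior precision plus data precision: 1/σ_n² = 1/σ₀² + n/σ².
So 1/σ₀² = 1/3.7802 − 25/97.6 = 0.264536 − 0.256148 = 0.008388.
Hence σ₀² = 1/0.008388 ≈ 119.2.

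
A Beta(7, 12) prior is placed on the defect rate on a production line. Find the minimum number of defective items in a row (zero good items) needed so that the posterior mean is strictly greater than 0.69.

k = 20

After k defective items and 0 good items the posterior is Beta(7+k, 12), with mean (7+k)/(7+12+k).
Set (7+k)/(19+k) > 0.69 and solve: k > (0.69·19 − 7)/(1 − 0.69) = 19.710.
The smallest integer exceeding 19.710 is 20.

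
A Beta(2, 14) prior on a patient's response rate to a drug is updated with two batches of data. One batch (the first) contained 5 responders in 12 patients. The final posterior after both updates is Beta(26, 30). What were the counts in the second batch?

19 responders and 9 non-responders

Sequential conjugate updates are equivalent to a single update on the pooled data, so total successes = posterior α − prior α and total failures = posterior β − prior β.
Total across both batches: 26−2=24 responders, 30−14=16 non-responders.
Subtract the first batch: 24−5=19 responders and 16−7=9 non-responders.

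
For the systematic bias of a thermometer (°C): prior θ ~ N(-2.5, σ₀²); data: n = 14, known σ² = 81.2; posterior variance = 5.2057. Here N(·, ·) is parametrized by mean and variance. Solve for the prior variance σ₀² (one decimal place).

For the Normal–Normal model with known σ², precisions add: τ_n = τ₀ + n/σ².
So 1/σ₀² = 1/5.2057 − 14/81.2 = 0.192097 − 0.172414 = 0.019683.
Hence σ₀² = 1/0.019683 ≈ 50.8.

σ₀² = 50.8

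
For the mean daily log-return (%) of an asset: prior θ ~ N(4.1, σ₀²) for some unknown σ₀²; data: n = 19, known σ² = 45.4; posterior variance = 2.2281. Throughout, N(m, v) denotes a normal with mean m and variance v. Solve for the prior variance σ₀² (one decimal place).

σ₀² = 33.0

Posterior precision equals prior precision plus data precision: 1/σ_n² = 1/σ₀² + n/σ².
So 1/σ₀² = 1/2.2281 − 19/45.4 = 0.448813 − 0.418502 = 0.030311.
Hence σ₀² = 1/0.030311 ≈ 33.0.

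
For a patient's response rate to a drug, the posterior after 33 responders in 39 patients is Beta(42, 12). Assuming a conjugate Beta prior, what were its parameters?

Beta(9, 6)

A Beta(a, b) prior with s successes and f failures in binomial data gives a Beta(a+s, b+f) posterior.
Subtract the data counts: 42−33=9, 12−6=6.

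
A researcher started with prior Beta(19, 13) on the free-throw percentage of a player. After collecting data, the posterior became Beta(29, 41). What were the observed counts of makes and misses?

10 makes and 28 misses

Under Beta–binomial conjugacy the posterior parameters are (a+s, b+f).
So s = 29 − 19 = 10 and f = 41 − 13 = 28.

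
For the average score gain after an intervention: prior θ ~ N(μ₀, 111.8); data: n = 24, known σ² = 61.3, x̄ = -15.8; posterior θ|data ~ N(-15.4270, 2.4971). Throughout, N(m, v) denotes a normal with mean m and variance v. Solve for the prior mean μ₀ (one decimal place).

μ₀ = 0.9

With known observation variance, the Normal–Normal posterior has precision τ_n = τ₀ + n/σ² and mean μ_n = (τ₀μ₀ + (n/σ²)x̄)/τ_n.
Here τ₀ = 1/111.8 = 0.008945 and τ_data = 24/61.3 = 0.391517, so τ_n = 0.400462.
Rearranging for μ₀: μ₀ = (μ_n·τ_n − τ_data·x̄)/τ₀ = (-15.4270·0.400462 − 0.391517·-15.8) / 0.008945 = 0.008041/0.008945 ≈ 0.9.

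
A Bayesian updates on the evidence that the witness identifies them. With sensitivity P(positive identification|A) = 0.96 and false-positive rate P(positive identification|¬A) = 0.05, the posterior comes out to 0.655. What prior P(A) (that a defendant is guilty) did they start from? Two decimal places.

In odds form, posterior odds = prior odds × likelihood ratio, so prior odds = posterior odds ÷ LR.
Posterior odds = 0.655/(1−0.655) = 1.8986. LR = 0.96/0.05 = 19.2000.
Prior odds = 1.8986/19.2000 = 0.0989, so P(A) = 0.0989/(1+0.0989) ≈ 0.09.

P(A) = 0.09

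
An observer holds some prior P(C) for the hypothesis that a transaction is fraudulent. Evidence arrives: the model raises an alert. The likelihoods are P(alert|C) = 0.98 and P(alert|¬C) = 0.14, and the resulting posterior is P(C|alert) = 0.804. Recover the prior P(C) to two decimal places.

In odds form, posterior odds = prior odds × likelihood ratio, so prior odds = posterior odds ÷ LR.
Posterior odds = 0.804/(1−0.804) = 4.1020. LR = 0.98/0.14 = 7.0000.
Prior odds = 4.1020/7.0000 = 0.5860, so P(C) = 0.5860/(1+0.5860) ≈ 0.37.

P(C) = 0.37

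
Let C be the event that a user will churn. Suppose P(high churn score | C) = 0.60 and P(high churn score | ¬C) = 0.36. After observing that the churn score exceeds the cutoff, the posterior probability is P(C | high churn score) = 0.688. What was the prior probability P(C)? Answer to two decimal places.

P(C) = 0.57

In odds form, posterior odds = prior odds × likelihood ratio, so prior odds = posterior odds ÷ LR.
Posterior odds = 0.688/(1−0.688) = 2.2051. LR = 0.60/0.36 = 1.6667.
Prior odds = 2.2051/1.6667 = 1.3230, so P(C) = 1.3230/(1+1.3230) ≈ 0.57.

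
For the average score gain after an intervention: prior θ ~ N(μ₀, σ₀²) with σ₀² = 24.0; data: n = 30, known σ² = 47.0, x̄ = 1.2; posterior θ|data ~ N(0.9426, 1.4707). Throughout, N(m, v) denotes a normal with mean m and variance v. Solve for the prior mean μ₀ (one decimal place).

μ₀ = -3.0

The posterior mean is a precision-weighted average: μ_n = (τ₀μ₀ + τ_data·x̄)/(τ₀+τ_data), with τ₀=1/σ₀² and τ_data=n/σ².
Here τ₀ = 1/24.0 = 0.041667 and τ_data = 30/47.0 = 0.638298, so τ_n = 0.679965.
Rearranging for μ₀: μ₀ = (μ_n·τ_n − τ_data·x̄)/τ₀ = (0.9426·0.679965 − 0.638298·1.2) / 0.041667 = -0.125023/0.041667 ≈ -3.0.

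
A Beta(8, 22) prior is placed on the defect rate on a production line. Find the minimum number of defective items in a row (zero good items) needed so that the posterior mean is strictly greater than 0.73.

k = 52

After k defective items and 0 good items the posterior is Beta(8+k, 22), with mean (8+k)/(8+22+k).
Set (8+k)/(30+k) > 0.73 and solve: k > (0.73·30 − 8)/(1 − 0.73) = 51.481.
The smallest integer exceeding 51.481 is 52.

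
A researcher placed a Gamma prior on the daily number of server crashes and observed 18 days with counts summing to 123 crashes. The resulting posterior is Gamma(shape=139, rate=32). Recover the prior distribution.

Gamma(shape=16, rate=14)

Gamma–Poisson conjugacy: posterior shape = α + Σxᵢ, posterior rate = β + n.
So α = 139 − 123 = 16 and β = 32 − 18 = 14.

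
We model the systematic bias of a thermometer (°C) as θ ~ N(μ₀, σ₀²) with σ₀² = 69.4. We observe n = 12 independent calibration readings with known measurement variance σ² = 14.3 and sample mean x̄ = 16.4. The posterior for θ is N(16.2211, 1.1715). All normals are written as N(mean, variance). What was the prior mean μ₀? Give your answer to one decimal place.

μ₀ = 5.8

The posterior mean is a precision-weighted average: μ_n = (τ₀μ₀ + τ_data·x̄)/(τ₀+τ_data), with τ₀=1/σ₀² and τ_data=n/σ².
Here τ₀ = 1/69.4 = 0.014409 and τ_data = 12/14.3 = 0.839161, so τ_n = 0.853570.
Rearranging for μ₀: μ₀ = (μ_n·τ_n − τ_data·x̄)/τ₀ = (16.2211·0.853570 − 0.839161·16.4) / 0.014409 = 0.083604/0.014409 ≈ 5.8.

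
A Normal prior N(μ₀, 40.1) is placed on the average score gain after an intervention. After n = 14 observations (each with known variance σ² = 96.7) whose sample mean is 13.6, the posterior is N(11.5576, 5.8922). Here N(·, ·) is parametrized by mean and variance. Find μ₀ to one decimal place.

μ₀ = -0.3

The posterior mean is a precision-weighted average: μ_n = (τ₀μ₀ + τ_data·x̄)/(τ₀+τ_data), with τ₀=1/σ₀² and τ_data=n/σ².
Here τ₀ = 1/40.1 = 0.024938 and τ_data = 14/96.7 = 0.144778, so τ_n = 0.169716.
Rearranging for μ₀: μ₀ = (μ_n·τ_n − τ_data·x̄)/τ₀ = (11.5576·0.169716 − 0.144778·13.6) / 0.024938 = -0.007471/0.024938 ≈ -0.3.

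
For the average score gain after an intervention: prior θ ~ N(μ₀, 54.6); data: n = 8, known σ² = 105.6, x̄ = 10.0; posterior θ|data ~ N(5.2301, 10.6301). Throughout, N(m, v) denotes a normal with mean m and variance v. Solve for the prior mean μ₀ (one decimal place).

μ₀ = -14.5

With known observation variance, the Normal–Normal posterior has precision τ_n = τ₀ + n/σ² and mean μ_n = (τ₀μ₀ + (n/σ²)x̄)/τ_n.
Here τ₀ = 1/54.6 = 0.018315 and τ_data = 8/105.6 = 0.075758, so τ_n = 0.094073.
Rearranging for μ₀: μ₀ = (μ_n·τ_n − τ_data·x̄)/τ₀ = (5.2301·0.094073 − 0.075758·10.0) / 0.018315 = -0.265569/0.018315 ≈ -14.5.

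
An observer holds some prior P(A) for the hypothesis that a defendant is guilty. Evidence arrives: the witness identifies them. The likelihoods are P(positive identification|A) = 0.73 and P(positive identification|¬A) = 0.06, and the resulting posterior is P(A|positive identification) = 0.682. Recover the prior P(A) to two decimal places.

P(A) = 0.15

Bayes' rule in odds form gives O(A|E) = O(A)·[P(E|A)/P(E|¬A)], hence O(A) = O(A|E)/LR.
Posterior odds = 0.682/(1−0.682) = 2.1447. LR = 0.73/0.06 = 12.1667.
Prior odds = 2.1447/12.1667 = 0.1763, so P(A) = 0.1763/(1+0.1763) ≈ 0.15.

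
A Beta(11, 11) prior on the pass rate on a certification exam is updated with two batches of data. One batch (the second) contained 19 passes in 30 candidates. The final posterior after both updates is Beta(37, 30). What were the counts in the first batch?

7 passes and 8 failures

Sequential conjugate updates are equivalent to a single update on the pooled data, so total successes = posterior α − prior α and total failures = posterior β − prior β.
Total across both batches: 37−11=26 passes, 30−11=19 failures.
Subtract the second batch: 26−19=7 passes and 19−11=8 failures.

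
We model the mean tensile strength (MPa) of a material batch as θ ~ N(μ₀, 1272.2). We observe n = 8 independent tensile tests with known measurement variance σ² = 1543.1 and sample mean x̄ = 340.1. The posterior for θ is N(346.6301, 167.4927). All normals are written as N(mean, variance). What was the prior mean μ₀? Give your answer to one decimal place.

μ₀ = 389.7

With known observation variance, the Normal–Normal posterior has precision τ_n = τ₀ + n/σ² and mean μ_n = (τ₀μ₀ + (n/σ²)x̄)/τ_n.
Here τ₀ = 1/1272.2 = 0.000786 and τ_data = 8/1543.1 = 0.005184, so τ_n = 0.005970.
Rearranging for μ₀: μ₀ = (μ_n·τ_n − τ_data·x̄)/τ₀ = (346.6301·0.005970 − 0.005184·340.1) / 0.000786 = 0.306303/0.000786 ≈ 389.7.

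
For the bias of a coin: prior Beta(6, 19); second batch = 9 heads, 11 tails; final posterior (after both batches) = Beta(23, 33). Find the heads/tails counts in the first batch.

Because Beta–binomial updating is additive in the counts, the combined data contributed (α_post−α_prior, β_post−β_prior) successes and failures.
Total across both batches: 23−6=17 heads, 33−19=14 tails.
Subtract the second batch: 17−9=8 heads and 14−11=3 tails.

8 heads and 3 tails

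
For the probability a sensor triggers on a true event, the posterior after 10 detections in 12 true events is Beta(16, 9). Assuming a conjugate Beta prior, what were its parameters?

Under Beta–binomial conjugacy the posterior parameters are (a+s, b+f).
So a = 16 − 10 = 6 and b = 9 − 2 = 7.

Beta(6, 7)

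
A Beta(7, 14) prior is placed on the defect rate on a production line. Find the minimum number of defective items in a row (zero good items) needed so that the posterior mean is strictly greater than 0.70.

After k defective items and 0 good items the posterior is Beta(7+k, 14), with mean (7+k)/(7+14+k).
Set (7+k)/(21+k) > 0.70 and solve: k > (0.70·21 − 7)/(1 − 0.70) = 25.667.
The smallest integer exceeding 25.667 is 26.

k = 26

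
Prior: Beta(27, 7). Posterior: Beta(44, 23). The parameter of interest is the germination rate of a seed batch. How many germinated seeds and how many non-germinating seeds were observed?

17 germinated seeds and 16 non-germinating seeds

Under Beta–binomial conjugacy the posterior parameters are (α+s, β+f).
Match parameters: s=44−27=17, f=23−7=16.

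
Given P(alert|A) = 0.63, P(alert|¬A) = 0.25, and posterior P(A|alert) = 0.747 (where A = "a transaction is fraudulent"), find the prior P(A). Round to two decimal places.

Bayes' rule in odds form gives O(A|E) = O(A)·[P(E|A)/P(E|¬A)], hence O(A) = O(A|E)/LR.
Posterior odds = 0.747/(1−0.747) = 2.9526. LR = 0.63/0.25 = 2.5200.
Prior odds = 2.9526/2.5200 = 1.1717, so P(A) = 1.1717/(1+1.1717) ≈ 0.54.

P(A) = 0.54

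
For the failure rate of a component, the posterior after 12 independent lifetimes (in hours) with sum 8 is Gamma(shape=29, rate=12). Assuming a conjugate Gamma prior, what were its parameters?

Gamma–exponential conjugacy: posterior shape = α + n, posterior rate = β + Σtᵢ.
So α = 29 − 12 = 17 and β = 12 − 8 = 4.

Gamma(shape=17, rate=4)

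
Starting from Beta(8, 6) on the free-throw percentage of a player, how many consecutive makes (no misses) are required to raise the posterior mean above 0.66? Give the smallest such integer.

k = 4

After k makes and 0 misses the posterior is Beta(8+k, 6), with mean (8+k)/(8+6+k).
Set (8+k)/(14+k) > 0.66 and solve: k > (0.66·14 − 8)/(1 − 0.66) = 3.647.
The smallest integer exceeding 3.647 is 4.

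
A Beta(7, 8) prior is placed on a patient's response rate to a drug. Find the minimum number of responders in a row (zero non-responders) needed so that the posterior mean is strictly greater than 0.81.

After k responders and 0 non-responders the posterior is Beta(7+k, 8), with mean (7+k)/(7+8+k).
Set (7+k)/(15+k) > 0.81 and solve: k > (0.81·15 − 7)/(1 − 0.81) = 27.105.
The smallest integer exceeding 27.105 is 28, and checking k=28: (35)/(43) = 0.8140 > 0.81.

k = 28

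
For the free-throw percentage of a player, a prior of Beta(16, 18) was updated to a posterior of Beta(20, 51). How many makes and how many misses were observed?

Under Beta–binomial conjugacy the posterior parameters are (α+s, β+f).
So s = 20 − 16 = 4 and f = 51 − 18 = 33.

4 makes and 33 misses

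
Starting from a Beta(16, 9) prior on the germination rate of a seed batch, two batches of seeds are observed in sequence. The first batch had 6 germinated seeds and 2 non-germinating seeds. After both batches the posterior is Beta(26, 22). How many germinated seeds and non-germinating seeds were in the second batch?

4 germinated seeds and 11 non-germinating seeds

Sequential conjugate updates are equivalent to a single update on the pooled data, so total successes = posterior α − prior α and total failures = posterior β − prior β.
Total across both batches: 26−16=10 germinated seeds, 22−9=13 non-germinating seeds.
Subtract the first batch: 10−6=4 germinated seeds and 13−2=11 non-germinating seeds.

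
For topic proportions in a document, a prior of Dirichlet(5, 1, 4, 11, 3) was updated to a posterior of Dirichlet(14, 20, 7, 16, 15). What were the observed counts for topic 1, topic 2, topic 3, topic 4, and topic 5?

For a Dirichlet(α) prior with multinomial counts c, the posterior is Dirichlet(α + c) componentwise.
Counts are posterior − prior componentwise: 14−5=9, 20−1=19, 7−4=3, 16−11=5, 15−3=12.

counts (9, 19, 3, 5, 12)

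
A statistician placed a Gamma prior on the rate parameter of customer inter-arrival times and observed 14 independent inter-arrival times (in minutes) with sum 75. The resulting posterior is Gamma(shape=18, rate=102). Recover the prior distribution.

Gamma–exponential conjugacy: posterior shape = α + n, posterior rate = β + Σtᵢ.
So α = 18 − 14 = 4 and β = 102 − 75 = 27.

Gamma(shape=4, rate=27)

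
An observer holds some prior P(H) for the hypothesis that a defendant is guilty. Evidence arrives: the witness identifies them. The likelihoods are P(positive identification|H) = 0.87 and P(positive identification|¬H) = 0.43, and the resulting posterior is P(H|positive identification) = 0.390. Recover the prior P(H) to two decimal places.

In odds form, posterior odds = prior odds × likelihood ratio, so prior odds = posterior odds ÷ LR.
Posterior odds = 0.390/(1−0.390) = 0.6393. LR = 0.87/0.43 = 2.0233.
Prior odds = 0.6393/2.0233 = 0.3160, so P(H) = 0.3160/(1+0.3160) ≈ 0.24.

P(H) = 0.24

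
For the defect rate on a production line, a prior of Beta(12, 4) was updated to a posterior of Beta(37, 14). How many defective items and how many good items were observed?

25 defective items and 10 good items

Beta is conjugate to the binomial likelihood: posterior = Beta(α+s, β+f).
Match parameters: s=37−12=25, f=14−4=10.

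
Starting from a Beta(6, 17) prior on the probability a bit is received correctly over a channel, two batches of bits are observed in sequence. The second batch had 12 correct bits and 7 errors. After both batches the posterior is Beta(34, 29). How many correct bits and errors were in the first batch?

Sequential conjugate updates are equivalent to a single update on the pooled data, so total successes = posterior α − prior α and total failures = posterior β − prior β.
Total across both batches: 34−6=28 correct bits, 29−17=12 errors.
Subtract the second batch: 28−12=16 correct bits and 12−7=5 errors.

16 correct bits and 5 errors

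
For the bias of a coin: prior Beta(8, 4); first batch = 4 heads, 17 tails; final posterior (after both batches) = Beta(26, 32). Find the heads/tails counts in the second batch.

Sequential conjugate updates are equivalent to a single update on the pooled data, so total successes = posterior α − prior α and total failures = posterior β − prior β.
Total across both batches: 26−8=18 heads, 32−4=28 tails.
Subtract the first batch: 18−4=14 heads and 28−17=11 tails.

14 heads and 11 tails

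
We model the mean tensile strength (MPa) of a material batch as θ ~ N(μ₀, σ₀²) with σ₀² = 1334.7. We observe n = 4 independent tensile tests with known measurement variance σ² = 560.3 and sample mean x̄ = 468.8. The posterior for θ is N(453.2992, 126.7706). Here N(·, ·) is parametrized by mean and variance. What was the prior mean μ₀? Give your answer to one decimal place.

The posterior mean is a precision-weighted average: μ_n = (τ₀μ₀ + τ_data·x̄)/(τ₀+τ_data), with τ₀=1/σ₀² and τ_data=n/σ².
Here τ₀ = 1/1334.7 = 0.000749 and τ_data = 4/560.3 = 0.007139, so τ_n = 0.007888.
Rearranging for μ₀: μ₀ = (μ_n·τ_n − τ_data·x̄)/τ₀ = (453.2992·0.007888 − 0.007139·468.8) / 0.000749 = 0.228861/0.000749 ≈ 305.6.

μ₀ = 305.6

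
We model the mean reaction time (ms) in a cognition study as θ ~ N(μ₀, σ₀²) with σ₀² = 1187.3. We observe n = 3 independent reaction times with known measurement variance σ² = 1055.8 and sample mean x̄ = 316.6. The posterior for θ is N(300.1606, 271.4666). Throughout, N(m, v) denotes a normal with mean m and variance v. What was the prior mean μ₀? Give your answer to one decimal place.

The posterior mean is a precision-weighted average: μ_n = (τ₀μ₀ + τ_data·x̄)/(τ₀+τ_data), with τ₀=1/σ₀² and τ_data=n/σ².
Here τ₀ = 1/1187.3 = 0.000842 and τ_data = 3/1055.8 = 0.002841, so τ_n = 0.003683.
Rearranging for μ₀: μ₀ = (μ_n·τ_n − τ_data·x̄)/τ₀ = (300.1606·0.003683 − 0.002841·316.6) / 0.000842 = 0.206031/0.000842 ≈ 244.7.

μ₀ = 244.7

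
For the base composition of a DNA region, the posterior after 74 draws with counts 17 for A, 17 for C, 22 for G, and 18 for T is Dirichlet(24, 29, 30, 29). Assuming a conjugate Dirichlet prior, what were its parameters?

Dirichlet(7, 12, 8, 11)

For a Dirichlet(α) prior with multinomial counts c, the posterior is Dirichlet(α + c) componentwise.
Subtract each count from the matching posterior parameter: 24−17=7, 29−17=12, 30−22=8, 29−18=11.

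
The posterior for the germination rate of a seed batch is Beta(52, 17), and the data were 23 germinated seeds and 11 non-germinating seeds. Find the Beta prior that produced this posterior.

Beta(29, 6)

A Beta(a, b) prior with s successes and f failures in binomial data gives a Beta(a+s, b+f) posterior.
Subtract the data counts: 52−23=29, 17−11=6.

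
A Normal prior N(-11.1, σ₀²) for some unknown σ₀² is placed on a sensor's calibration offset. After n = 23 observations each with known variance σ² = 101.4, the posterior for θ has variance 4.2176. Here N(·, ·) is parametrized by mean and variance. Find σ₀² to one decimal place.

σ₀² = 97.3

Posterior precision equals prior precision plus data precision: 1/σ_n² = 1/σ₀² + n/σ².
So 1/σ₀² = 1/4.2176 − 23/101.4 = 0.237102 − 0.226824 = 0.010278.
Hence σ₀² = 1/0.010278 ≈ 97.3.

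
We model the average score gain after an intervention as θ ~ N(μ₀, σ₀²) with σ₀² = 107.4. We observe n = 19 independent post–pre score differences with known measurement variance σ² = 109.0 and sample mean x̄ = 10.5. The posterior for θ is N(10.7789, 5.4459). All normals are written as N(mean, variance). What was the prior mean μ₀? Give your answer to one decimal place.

With known observation variance, the Normal–Normal posterior has precision τ_n = τ₀ + n/σ² and mean μ_n = (τ₀μ₀ + (n/σ²)x̄)/τ_n.
Here τ₀ = 1/107.4 = 0.009311 and τ_data = 19/109.0 = 0.174312, so τ_n = 0.183623.
Rearranging for μ₀: μ₀ = (μ_n·τ_n − τ_data·x̄)/τ₀ = (10.7789·0.183623 − 0.174312·10.5) / 0.009311 = 0.148978/0.009311 ≈ 16.0.

μ₀ = 16.0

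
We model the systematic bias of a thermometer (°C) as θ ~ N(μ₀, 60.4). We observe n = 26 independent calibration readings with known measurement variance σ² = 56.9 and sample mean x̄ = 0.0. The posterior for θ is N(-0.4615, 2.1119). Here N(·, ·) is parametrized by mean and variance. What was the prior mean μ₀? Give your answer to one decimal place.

The posterior mean is a precision-weighted average: μ_n = (τ₀μ₀ + τ_data·x̄)/(τ₀+τ_data), with τ₀=1/σ₀² and τ_data=n/σ².
Here τ₀ = 1/60.4 = 0.016556 and τ_data = 26/56.9 = 0.456942, so τ_n = 0.473498.
Rearranging for μ₀: μ₀ = (μ_n·τ_n − τ_data·x̄)/τ₀ = (-0.4615·0.473498 − 0.456942·0.0) / 0.016556 = -0.218519/0.016556 ≈ -13.2.

μ₀ = -13.2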